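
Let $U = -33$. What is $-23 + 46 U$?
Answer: $-1541$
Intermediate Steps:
$-23 + 46 U = -23 + 46 \left(-33\right) = -23 - 1518 = -1541$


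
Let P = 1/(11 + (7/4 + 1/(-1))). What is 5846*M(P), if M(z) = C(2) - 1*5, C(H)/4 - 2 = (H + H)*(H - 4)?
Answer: -169534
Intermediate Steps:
C(H) = 8 + 8*H*(-4 + H) (C(H) = 8 + 4*((H + H)*(H - 4)) = 8 + 4*((2*H)*(-4 + H)) = 8 + 4*(2*H*(-4 + H)) = 8 + 8*H*(-4 + H))
P = 4/47 (P = 1/(11 + (7*(¼) + 1*(-1))) = 1/(11 + (7/4 - 1)) = 1/(11 + ¾) = 1/(47/4) = 4/47 ≈ 0.085106)
M(z) = -29 (M(z) = (8 - 32*2 + 8*2²) - 1*5 = (8 - 64 + 8*4) - 5 = (8 - 64 + 32) - 5 = -24 - 5 = -29)
5846*M(P) = 5846*(-29) = -169534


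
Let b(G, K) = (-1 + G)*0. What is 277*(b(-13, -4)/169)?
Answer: 0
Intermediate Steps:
b(G, K) = 0
277*(b(-13, -4)/169) = 277*(0/169) = 277*(0*(1/169)) = 277*0 = 0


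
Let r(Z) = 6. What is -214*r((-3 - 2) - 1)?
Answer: -1284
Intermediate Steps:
-214*r((-3 - 2) - 1) = -214*6 = -1284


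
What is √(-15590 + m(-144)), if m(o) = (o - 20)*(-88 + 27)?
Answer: 7*I*√114 ≈ 74.74*I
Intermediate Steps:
m(o) = 1220 - 61*o (m(o) = (-20 + o)*(-61) = 1220 - 61*o)
√(-15590 + m(-144)) = √(-15590 + (1220 - 61*(-144))) = √(-15590 + (1220 + 8784)) = √(-15590 + 10004) = √(-5586) = 7*I*√114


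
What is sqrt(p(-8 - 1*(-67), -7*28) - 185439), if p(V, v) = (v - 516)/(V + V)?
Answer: I*sqrt(645534163)/59 ≈ 430.63*I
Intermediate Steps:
p(V, v) = (-516 + v)/(2*V) (p(V, v) = (-516 + v)/((2*V)) = (-516 + v)*(1/(2*V)) = (-516 + v)/(2*V))
sqrt(p(-8 - 1*(-67), -7*28) - 185439) = sqrt((-516 - 7*28)/(2*(-8 - 1*(-67))) - 185439) = sqrt((-516 - 196)/(2*(-8 + 67)) - 185439) = sqrt((1/2)*(-712)/59 - 185439) = sqrt((1/2)*(1/59)*(-712) - 185439) = sqrt(-356/59 - 185439) = sqrt(-10941257/59) = I*sqrt(645534163)/59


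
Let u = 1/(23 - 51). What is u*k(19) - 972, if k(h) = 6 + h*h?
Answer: -27583/28 ≈ -985.11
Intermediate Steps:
u = -1/28 (u = 1/(-28) = -1/28 ≈ -0.035714)
k(h) = 6 + h²
u*k(19) - 972 = -(6 + 19²)/28 - 972 = -(6 + 361)/28 - 972 = -1/28*367 - 972 = -367/28 - 972 = -27583/28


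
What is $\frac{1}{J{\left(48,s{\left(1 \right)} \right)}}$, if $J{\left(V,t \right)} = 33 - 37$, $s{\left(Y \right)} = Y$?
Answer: $- \frac{1}{4} \approx -0.25$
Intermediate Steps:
$J{\left(V,t \right)} = -4$
$\frac{1}{J{\left(48,s{\left(1 \right)} \right)}} = \frac{1}{-4} = - \frac{1}{4}$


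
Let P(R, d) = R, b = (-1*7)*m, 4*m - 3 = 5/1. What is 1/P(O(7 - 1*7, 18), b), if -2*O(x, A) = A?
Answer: -⅑ ≈ -0.11111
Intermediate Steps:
O(x, A) = -A/2
m = 2 (m = ¾ + (5/1)/4 = ¾ + (5*1)/4 = ¾ + (¼)*5 = ¾ + 5/4 = 2)
b = -14 (b = -1*7*2 = -7*2 = -14)
1/P(O(7 - 1*7, 18), b) = 1/(-½*18) = 1/(-9) = -⅑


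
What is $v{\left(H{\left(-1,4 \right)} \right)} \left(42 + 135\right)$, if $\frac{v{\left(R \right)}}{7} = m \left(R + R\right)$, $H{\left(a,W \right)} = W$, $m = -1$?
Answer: $-9912$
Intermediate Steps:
$v{\left(R \right)} = - 14 R$ ($v{\left(R \right)} = 7 \left(- (R + R)\right) = 7 \left(- 2 R\right) = - 14 R$)
$v{\left(H{\left(-1,4 \right)} \right)} \left(42 + 135\right) = \left(-14\right) 4 \left(42 + 135\right) = \left(-56\right) 177 = -9912$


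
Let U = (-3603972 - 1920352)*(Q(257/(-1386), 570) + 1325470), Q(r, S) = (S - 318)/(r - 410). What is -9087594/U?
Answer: 2583225839049/2081432364423468316 ≈ 1.2411e-6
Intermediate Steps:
Q(r, S) = (-318 + S)/(-410 + r)
U = -4162864728846936632/568517 (U = (-3603972 - 1920352)*((-318 + 570)/(-410 + 257/(-1386)) + 1325470) = -5524324*(252/(-410 + 257*(-1/1386)) + 1325470) = -5524324*(252/(-410 - 257/1386) + 1325470) = -5524324*(252/(-568517/1386) + 1325470) = -5524324*(-1386/568517*252 + 1325470) = -5524324*(-349272/568517 + 1325470) = -5524324*753551878718/568517 = -4162864728846936632/568517 ≈ -7.3223e+12)
-9087594/U = -9087594/(-4162864728846936632/568517) = -9087594*(-568517/4162864728846936632) = 2583225839049/2081432364423468316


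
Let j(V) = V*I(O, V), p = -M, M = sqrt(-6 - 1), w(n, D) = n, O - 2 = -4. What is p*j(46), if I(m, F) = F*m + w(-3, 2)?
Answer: 4370*I*sqrt(7) ≈ 11562.0*I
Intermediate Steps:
O = -2 (O = 2 - 4 = -2)
I(m, F) = -3 + F*m (I(m, F) = F*m - 3 = -3 + F*m)
M = I*sqrt(7) (M = sqrt(-7) = I*sqrt(7) ≈ 2.6458*I)
p = -I*sqrt(7) ≈ -2.6458*I
j(V) = V*(-3 - 2*V) (j(V) = V*(-3 + V*(-2)) = V*(-3 - 2*V))
p*j(46) = (-I*sqrt(7))*(46*(-3 - 2*46)) = (-I*sqrt(7))*(46*(-3 - 92)) = (-I*sqrt(7))*(46*(-95)) = -I*sqrt(7)*(-4370) = 4370*I*sqrt(7)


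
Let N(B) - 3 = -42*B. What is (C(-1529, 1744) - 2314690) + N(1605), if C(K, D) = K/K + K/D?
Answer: -4154376953/1744 ≈ -2.3821e+6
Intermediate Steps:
C(K, D) = 1 + K/D
N(B) = 3 - 42*B
(C(-1529, 1744) - 2314690) + N(1605) = ((1744 - 1529)/1744 - 2314690) + (3 - 42*1605) = ((1/1744)*215 - 2314690) + (3 - 67410) = (215/1744 - 2314690) - 67407 = -4036819145/1744 - 67407 = -4154376953/1744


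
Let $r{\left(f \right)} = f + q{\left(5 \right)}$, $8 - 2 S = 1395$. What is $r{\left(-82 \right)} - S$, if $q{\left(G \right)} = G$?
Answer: $\frac{1233}{2} \approx 616.5$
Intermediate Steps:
$S = - \frac{1387}{2}$ ($S = 4 - \frac{1395}{2} = - \frac{1387}{2} \approx -693.5$)
$r{\left(f \right)} = 5 + f$ ($r{\left(f \right)} = f + 5 = 5 + f$)
$r{\left(-82 \right)} - S = \left(5 - 82\right) - - \frac{1387}{2} = -77 + \frac{1387}{2} = \frac{1233}{2}$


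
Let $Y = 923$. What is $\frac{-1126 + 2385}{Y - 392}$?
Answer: $\frac{1259}{531} \approx 2.371$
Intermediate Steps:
$\frac{-1126 + 2385}{Y - 392} = \frac{-1126 + 2385}{923 - 392} = \frac{1259}{531}$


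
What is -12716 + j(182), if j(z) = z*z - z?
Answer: 20226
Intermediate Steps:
j(z) = z**2 - z
-12716 + j(182) = -12716 + 182*(-1 + 182) = -12716 + 182*181 = -12716 + 32942 = 20226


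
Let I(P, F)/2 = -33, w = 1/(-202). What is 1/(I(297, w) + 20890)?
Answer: 1/20824 ≈ 4.8021e-5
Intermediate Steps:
w = -1/202 ≈ -0.0049505
I(P, F) = -66 (I(P, F) = 2*(-33) = -66)
1/(I(297, w) + 20890) = 1/(-66 + 20890) = 1/20824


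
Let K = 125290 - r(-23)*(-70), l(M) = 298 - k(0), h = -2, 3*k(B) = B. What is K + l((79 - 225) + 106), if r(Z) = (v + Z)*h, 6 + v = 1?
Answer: 129508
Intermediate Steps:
v = -5 (v = -6 + 1 = -5)
k(B) = B/3
r(Z) = 10 - 2*Z (r(Z) = (-5 + Z)*(-2) = 10 - 2*Z)
l(M) = 298 (l(M) = 298 - 0/3 = 298 - 1*0 = 298 + 0 = 298)
K = 129210 (K = 125290 - (10 - 2*(-23))*(-70) = 125290 - (10 + 46)*(-70) = 125290 - 56*(-70) = 125290 - 1*(-3920) = 125290 + 3920 = 129210)
K + l((79 - 225) + 106) = 129210 + 298 = 129508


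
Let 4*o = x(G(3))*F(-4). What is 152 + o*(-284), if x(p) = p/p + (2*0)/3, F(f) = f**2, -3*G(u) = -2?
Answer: -984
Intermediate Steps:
G(u) = 2/3 (G(u) = -1/3*(-2) = 2/3)
x(p) = 1 (x(p) = 1 + 0*(1/3) = 1 + 0 = 1)
o = 4 (o = (1*(-4)**2)/4 = (1*16)/4 = (1/4)*16 = 4)
152 + o*(-284) = 152 + 4*(-284) = 152 - 1136 = -984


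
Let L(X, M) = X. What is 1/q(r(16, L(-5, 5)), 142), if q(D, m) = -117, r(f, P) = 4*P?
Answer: -1/117 ≈ -0.0085470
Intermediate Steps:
1/q(r(16, L(-5, 5)), 142) = 1/(-117) = -1/117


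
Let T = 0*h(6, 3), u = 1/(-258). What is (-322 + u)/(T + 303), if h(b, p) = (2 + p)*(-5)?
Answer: -83077/78174 ≈ -1.0627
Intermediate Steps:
h(b, p) = -10 - 5*p
u = -1/258 ≈ -0.0038760
T = 0 (T = 0*(-10 - 5*3) = 0*(-10 - 15) = 0*(-25) = 0)
(-322 + u)/(T + 303) = (-322 - 1/258)/(0 + 303) = -83077/258/303 = -83077/258*1/303 = -83077/78174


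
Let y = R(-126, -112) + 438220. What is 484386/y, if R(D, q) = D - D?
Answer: 242193/219110 ≈ 1.1053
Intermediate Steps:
R(D, q) = 0
y = 438220 (y = 0 + 438220 = 438220)
484386/y = 484386/438220 = 484386*(1/438220) = 242193/219110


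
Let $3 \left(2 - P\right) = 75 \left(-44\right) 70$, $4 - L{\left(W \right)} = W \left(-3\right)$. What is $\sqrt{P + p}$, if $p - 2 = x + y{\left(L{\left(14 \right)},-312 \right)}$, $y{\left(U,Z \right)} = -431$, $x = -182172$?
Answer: $i \sqrt{105599} \approx 324.96 i$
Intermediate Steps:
$L{\left(W \right)} = 4 + 3 W$ ($L{\left(W \right)} = 4 - W \left(-3\right) = 4 - - 3 W = 4 + 3 W$)
$p = -182601$ ($p = 2 - 182603 = -182601$)
$P = 77002$ ($P = 2 - \frac{75 \left(-44\right) 70}{3} = 2 - \frac{\left(-3300\right) 70}{3} = 2 - -77000 = 2 + 77000 = 77002$)
$\sqrt{P + p} = \sqrt{77002 - 182601} = \sqrt{-105599} = i \sqrt{105599}$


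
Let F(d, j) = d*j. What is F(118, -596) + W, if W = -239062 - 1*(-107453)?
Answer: -201937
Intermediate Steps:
W = -131609 (W = -239062 + 107453 = -131609)
F(118, -596) + W = 118*(-596) - 131609 = -70328 - 131609 = -201937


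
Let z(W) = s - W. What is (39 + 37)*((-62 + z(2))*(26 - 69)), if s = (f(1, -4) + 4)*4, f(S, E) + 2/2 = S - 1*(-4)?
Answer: 104576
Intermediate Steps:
f(S, E) = 3 + S (f(S, E) = -1 + (S - 1*(-4)) = -1 + (S + 4) = -1 + (4 + S) = 3 + S)
s = 32 (s = ((3 + 1) + 4)*4 = (4 + 4)*4 = 8*4 = 32)
z(W) = 32 - W
(39 + 37)*((-62 + z(2))*(26 - 69)) = (39 + 37)*((-62 + (32 - 1*2))*(26 - 69)) = 76*((-62 + (32 - 2))*(-43)) = 76*((-62 + 30)*(-43)) = 76*(-32*(-43)) = 76*1376 = 104576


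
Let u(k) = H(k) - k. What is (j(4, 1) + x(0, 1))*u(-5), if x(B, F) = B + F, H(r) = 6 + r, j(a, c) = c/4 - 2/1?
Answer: -9/2 ≈ -4.5000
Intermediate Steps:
j(a, c) = -2 + c/4 (j(a, c) = c*(¼) - 2*1 = c/4 - 2 = -2 + c/4)
u(k) = 6 (u(k) = (6 + k) - k = 6)
(j(4, 1) + x(0, 1))*u(-5) = ((-2 + (¼)*1) + (0 + 1))*6 = ((-2 + ¼) + 1)*6 = (-7/4 + 1)*6 = -¾*6 = -9/2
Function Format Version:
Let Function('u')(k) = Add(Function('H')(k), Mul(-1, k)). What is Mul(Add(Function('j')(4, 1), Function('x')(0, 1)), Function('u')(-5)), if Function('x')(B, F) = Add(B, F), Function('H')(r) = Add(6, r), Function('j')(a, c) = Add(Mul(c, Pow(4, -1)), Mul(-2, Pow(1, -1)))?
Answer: Rational(-9, 2) ≈ -4.5000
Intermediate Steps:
Function('j')(a, c) = Add(-2, Mul(Rational(1, 4), c)) (Function('j')(a, c) = Add(Mul(c, Rational(1, 4)), Mul(-2, 1)) = Add(Mul(Rational(1, 4), c), -2) = Add(-2, Mul(Rational(1, 4), c)))
Function('u')(k) = 6 (Function('u')(k) = Add(Add(6, k), Mul(-1, k)) = 6)
Mul(Add(Function('j')(4, 1), Function('x')(0, 1)), Function('u')(-5)) = Mul(Add(Add(-2, Mul(Rational(1, 4), 1)), Add(0, 1)), 6) = Mul(Add(Add(-2, Rational(1, 4)), 1), 6) = Mul(Add(Rational(-7, 4), 1), 6) = Mul(Rational(-3, 4), 6) = Rational(-9, 2)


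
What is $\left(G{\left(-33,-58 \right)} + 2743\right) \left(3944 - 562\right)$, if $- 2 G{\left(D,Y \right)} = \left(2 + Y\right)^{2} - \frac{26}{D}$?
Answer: $\frac{131093084}{33} \approx 3.9725 \cdot 10^{6}$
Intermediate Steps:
$G{\left(D,Y \right)} = \frac{13}{D} - \frac{\left(2 + Y\right)^{2}}{2}$ ($G{\left(D,Y \right)} = - \frac{\left(2 + Y\right)^{2} - \frac{26}{D}}{2} = \frac{13}{D} - \frac{\left(2 + Y\right)^{2}}{2}$)
$\left(G{\left(-33,-58 \right)} + 2743\right) \left(3944 - 562\right) = \left(\left(\frac{13}{-33} - \frac{\left(2 - 58\right)^{2}}{2}\right) + 2743\right) \left(3944 - 562\right) = \left(\left(13 \left(- \frac{1}{33}\right) - \frac{\left(-56\right)^{2}}{2}\right) + 2743\right) 3382 = \left(\left(- \frac{13}{33} - 1568\right) + 2743\right) 3382 = \left(- \frac{51757}{33} + 2743\right) 3382 = \frac{38762}{33} \cdot 3382 = \frac{131093084}{33}$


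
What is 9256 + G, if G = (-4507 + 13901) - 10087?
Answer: 8563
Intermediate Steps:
G = -693 (G = 9394 - 10087 = -693)
9256 + G = 9256 - 693 = 8563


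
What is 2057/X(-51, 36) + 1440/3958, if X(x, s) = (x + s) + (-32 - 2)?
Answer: -4035523/96971 ≈ -41.616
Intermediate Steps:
X(x, s) = -34 + s + x (X(x, s) = (s + x) - 34 = -34 + s + x)
2057/X(-51, 36) + 1440/3958 = 2057/(-34 + 36 - 51) + 1440/3958 = 2057/(-49) + 1440*(1/3958) = 2057*(-1/49) + 720/1979 = -2057/49 + 720/1979 = -4035523/96971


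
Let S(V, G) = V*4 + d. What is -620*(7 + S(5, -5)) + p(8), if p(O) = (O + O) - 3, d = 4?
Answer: -19207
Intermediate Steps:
S(V, G) = 4 + 4*V (S(V, G) = V*4 + 4 = 4*V + 4 = 4 + 4*V)
p(O) = -3 + 2*O (p(O) = 2*O - 3 = -3 + 2*O)
-620*(7 + S(5, -5)) + p(8) = -620*(7 + (4 + 4*5)) + (-3 + 2*8) = -620*(7 + (4 + 20)) + (-3 + 16) = -620*(7 + 24) + 13 = -620*31 + 13 = -124*155 + 13 = -19220 + 13 = -19207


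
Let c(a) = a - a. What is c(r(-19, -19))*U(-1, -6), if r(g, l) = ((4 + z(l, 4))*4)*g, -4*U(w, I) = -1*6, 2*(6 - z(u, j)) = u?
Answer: 0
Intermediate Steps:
z(u, j) = 6 - u/2
U(w, I) = 3/2 (U(w, I) = -(-1)*6/4 = -1/4*(-6) = 3/2)
r(g, l) = g*(40 - 2*l) (r(g, l) = ((4 + (6 - l/2))*4)*g = ((10 - l/2)*4)*g = (40 - 2*l)*g = g*(40 - 2*l))
c(a) = 0
c(r(-19, -19))*U(-1, -6) = 0*(3/2) = 0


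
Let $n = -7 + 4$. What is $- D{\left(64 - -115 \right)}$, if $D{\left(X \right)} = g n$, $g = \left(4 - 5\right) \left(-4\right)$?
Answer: $12$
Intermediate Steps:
$n = -3$
$g = 4$ ($g = \left(-1\right) \left(-4\right) = 4$)
$D{\left(X \right)} = -12$ ($D{\left(X \right)} = 4 \left(-3\right) = -12$)
$- D{\left(64 - -115 \right)} = \left(-1\right) \left(-12\right) = 12$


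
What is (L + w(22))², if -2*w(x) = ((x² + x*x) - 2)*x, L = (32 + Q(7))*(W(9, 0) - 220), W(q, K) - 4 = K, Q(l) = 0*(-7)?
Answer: 307581444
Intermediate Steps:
Q(l) = 0
W(q, K) = 4 + K
L = -6912 (L = (32 + 0)*((4 + 0) - 220) = 32*(4 - 220) = 32*(-216) = -6912)
w(x) = -x*(-2 + 2*x²)/2 (w(x) = -((x² + x*x) - 2)*x/2 = -((x² + x²) - 2)*x/2 = -(2*x² - 2)*x/2 = -(-2 + 2*x²)*x/2 = -x*(-2 + 2*x²)/2)
(L + w(22))² = (-6912 + (22 - 1*22³))² = (-6912 + (22 - 1*10648))² = (-6912 + (22 - 10648))² = (-6912 - 10626)² = (-17538)² = 307581444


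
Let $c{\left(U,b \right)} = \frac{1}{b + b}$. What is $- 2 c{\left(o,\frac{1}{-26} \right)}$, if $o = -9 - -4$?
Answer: $26$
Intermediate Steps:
$o = -5$ ($o = -9 + 4 = -5$)
$c{\left(U,b \right)} = \frac{1}{2 b}$
$- 2 c{\left(o,\frac{1}{-26} \right)} = - 2 \frac{1}{2 \frac{1}{-26}} = - 2 \frac{1}{2 \left(- \frac{1}{26}\right)} = - 2 \cdot \frac{1}{2} \left(-26\right) = \left(-2\right) \left(-13\right) = 26$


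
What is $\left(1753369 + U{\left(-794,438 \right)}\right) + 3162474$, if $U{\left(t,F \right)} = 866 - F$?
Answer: $4916271$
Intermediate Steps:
$\left(1753369 + U{\left(-794,438 \right)}\right) + 3162474 = \left(1753369 + \left(866 - 438\right)\right) + 3162474 = \left(1753369 + 428\right) + 3162474 = 1753797 + 3162474 = 4916271$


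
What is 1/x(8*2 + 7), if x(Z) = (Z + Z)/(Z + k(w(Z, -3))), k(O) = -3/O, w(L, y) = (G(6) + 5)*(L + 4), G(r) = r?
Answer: 1138/2277 ≈ 0.49978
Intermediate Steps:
w(L, y) = 44 + 11*L (w(L, y) = (6 + 5)*(L + 4) = 11*(4 + L) = 44 + 11*L)
x(Z) = 2*Z/(Z - 3/(44 + 11*Z)) (x(Z) = (Z + Z)/(Z - 3/(44 + 11*Z)) = (2*Z)/(Z - 3/(44 + 11*Z)) = 2*Z/(Z - 3/(44 + 11*Z)))
1/x(8*2 + 7) = 1/(22*(8*2 + 7)*(4 + (8*2 + 7))/(-3 + 11*(8*2 + 7)*(4 + (8*2 + 7)))) = 1/(22*(16 + 7)*(4 + (16 + 7))/(-3 + 11*(16 + 7)*(4 + (16 + 7)))) = 1/(22*23*(4 + 23)/(-3 + 11*23*(4 + 23))) = 1/(22*23*27/(-3 + 11*23*27)) = 1/(22*23*27/(-3 + 6831)) = 1/(22*23*27/6828) = 1/(22*23*(1/6828)*27) = 1/(2277/1138) = 1138/2277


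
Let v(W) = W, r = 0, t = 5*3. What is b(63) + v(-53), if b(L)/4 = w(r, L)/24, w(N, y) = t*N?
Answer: -53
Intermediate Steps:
t = 15
w(N, y) = 15*N
b(L) = 0 (b(L) = 4*((15*0)/24) = 4*(0*(1/24)) = 4*0 = 0)
b(63) + v(-53) = 0 - 53 = -53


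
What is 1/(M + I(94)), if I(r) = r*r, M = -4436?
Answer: 1/4400 ≈ 0.00022727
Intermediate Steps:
I(r) = r²
1/(M + I(94)) = 1/(-4436 + 94²) = 1/(-4436 + 8836) = 1/4400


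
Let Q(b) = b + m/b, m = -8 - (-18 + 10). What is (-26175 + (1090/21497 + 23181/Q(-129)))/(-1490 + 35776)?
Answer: -12180735687/15846492053 ≈ -0.76867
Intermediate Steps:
m = 0 (m = -8 - 1*(-8) = -8 + 8 = 0)
Q(b) = b (Q(b) = b + 0/b = b + 0 = b)
(-26175 + (1090/21497 + 23181/Q(-129)))/(-1490 + 35776) = (-26175 + (1090/21497 + 23181/(-129)))/(-1490 + 35776) = (-26175 + (1090*(1/21497) + 23181*(-1/129)))/34286 = (-26175 + (1090/21497 - 7727/43))*(1/34286) = (-26175 - 166060449/924371)*(1/34286) = -24361471374/924371*1/34286 = -12180735687/15846492053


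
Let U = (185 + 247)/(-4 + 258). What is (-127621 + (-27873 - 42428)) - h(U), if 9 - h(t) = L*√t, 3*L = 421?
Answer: -197931 + 842*√762/127 ≈ -1.9775e+5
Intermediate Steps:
L = 421/3 (L = (⅓)*421 = 421/3 ≈ 140.33)
U = 216/127 (U = 432/254 = 432*(1/254) = 216/127 ≈ 1.7008)
h(t) = 9 - 421*√t/3
(-127621 + (-27873 - 42428)) - h(U) = (-127621 + (-27873 - 42428)) - (9 - 842*√762/127) = (-127621 - 70301) - (9 - 842*√762/127) = -197922 - (9 - 842*√762/127) = -197922 + (-9 + 842*√762/127) = -197931 + 842*√762/127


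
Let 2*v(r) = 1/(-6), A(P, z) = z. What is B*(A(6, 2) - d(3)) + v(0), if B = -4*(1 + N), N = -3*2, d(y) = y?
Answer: -241/12 ≈ -20.083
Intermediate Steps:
N = -6
v(r) = -1/12 (v(r) = (½)/(-6) = (½)*(-⅙) = -1/12)
B = 20 (B = -4*(1 - 6) = -4*(-5) = 20)
B*(A(6, 2) - d(3)) + v(0) = 20*(2 - 1*3) - 1/12 = 20*(2 - 3) - 1/12 = 20*(-1) - 1/12 = -20 - 1/12 = -241/12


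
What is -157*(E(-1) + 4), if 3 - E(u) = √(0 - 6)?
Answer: -1099 + 157*I*√6 ≈ -1099.0 + 384.57*I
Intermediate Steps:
E(u) = 3 - I*√6 (E(u) = 3 - √(0 - 6) = 3 - √(-6) = 3 - I*√6)
-157*(E(-1) + 4) = -157*((3 - I*√6) + 4) = -157*(7 - I*√6) = -1099 + 157*I*√6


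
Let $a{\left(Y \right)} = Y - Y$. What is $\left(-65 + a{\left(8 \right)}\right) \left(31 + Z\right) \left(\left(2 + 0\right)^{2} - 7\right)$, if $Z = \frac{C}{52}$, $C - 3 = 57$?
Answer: $6270$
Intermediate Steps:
$C = 60$ ($C = 3 + 57 = 60$)
$a{\left(Y \right)} = 0$
$Z = \frac{15}{13}$ ($Z = \frac{60}{52} = 60 \cdot \frac{1}{52} = \frac{15}{13} \approx 1.1538$)
$\left(-65 + a{\left(8 \right)}\right) \left(31 + Z\right) \left(\left(2 + 0\right)^{2} - 7\right) = \left(-65 + 0\right) \left(31 + \frac{15}{13}\right) \left(\left(2 + 0\right)^{2} - 7\right) = - 65 \frac{418 \left(2^{2} - 7\right)}{13} = - 65 \frac{418 \left(4 - 7\right)}{13} = - 65 \cdot \frac{418}{13} \left(-3\right) = \left(-65\right) \left(- \frac{1254}{13}\right) = 6270$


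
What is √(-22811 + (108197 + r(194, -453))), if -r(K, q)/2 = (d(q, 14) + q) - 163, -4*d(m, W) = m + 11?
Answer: √86397 ≈ 293.93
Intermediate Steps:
d(m, W) = -11/4 - m/4 (d(m, W) = -(m + 11)/4 = -(11 + m)/4 = -11/4 - m/4)
r(K, q) = 663/2 - 3*q/2 (r(K, q) = -2*(((-11/4 - q/4) + q) - 163) = -2*((-11/4 + 3*q/4) - 163) = -2*(-663/4 + 3*q/4) = 663/2 - 3*q/2)
√(-22811 + (108197 + r(194, -453))) = √(-22811 + (108197 + (663/2 - 3/2*(-453)))) = √(-22811 + (108197 + (663/2 + 1359/2))) = √(-22811 + (108197 + 1011)) = √(-22811 + 109208) = √86397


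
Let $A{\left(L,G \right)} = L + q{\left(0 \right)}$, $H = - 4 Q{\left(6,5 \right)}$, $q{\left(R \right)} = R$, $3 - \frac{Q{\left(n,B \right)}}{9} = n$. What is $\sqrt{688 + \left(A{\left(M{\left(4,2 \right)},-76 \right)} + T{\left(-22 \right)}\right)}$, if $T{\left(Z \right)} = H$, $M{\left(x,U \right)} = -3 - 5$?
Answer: $2 \sqrt{197} \approx 28.071$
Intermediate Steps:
$Q{\left(n,B \right)} = 27 - 9 n$
$M{\left(x,U \right)} = -8$
$H = 108$ ($H = - 4 \left(27 - 54\right) = \left(-4\right) \left(-27\right) = 108$)
$T{\left(Z \right)} = 108$
$A{\left(L,G \right)} = L$ ($A{\left(L,G \right)} = L + 0 = L$)
$\sqrt{688 + \left(A{\left(M{\left(4,2 \right)},-76 \right)} + T{\left(-22 \right)}\right)} = \sqrt{688 + \left(-8 + 108\right)} = \sqrt{688 + 100} = \sqrt{788} = 2 \sqrt{197}$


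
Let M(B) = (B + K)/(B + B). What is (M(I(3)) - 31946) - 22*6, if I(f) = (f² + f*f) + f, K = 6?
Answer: -449083/14 ≈ -32077.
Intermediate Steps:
I(f) = f + 2*f² (I(f) = (f² + f²) + f = 2*f² + f = f + 2*f²)
M(B) = (6 + B)/(2*B) (M(B) = (B + 6)/(B + B) = (6 + B)/((2*B)) = (6 + B)*(1/(2*B)) = (6 + B)/(2*B))
(M(I(3)) - 31946) - 22*6 = ((6 + 3*(1 + 2*3))/(2*((3*(1 + 2*3)))) - 31946) - 22*6 = ((6 + 3*(1 + 6))/(2*((3*(1 + 6)))) - 31946) - 132 = ((6 + 3*7)/(2*((3*7))) - 31946) - 132 = ((½)*(6 + 21)/21 - 31946) - 132 = ((½)*(1/21)*27 - 31946) - 132 = (9/14 - 31946) - 132 = -447235/14 - 132 = -449083/14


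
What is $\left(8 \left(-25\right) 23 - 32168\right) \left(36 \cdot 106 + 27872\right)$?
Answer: $-1165104384$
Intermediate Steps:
$\left(8 \left(-25\right) 23 - 32168\right) \left(36 \cdot 106 + 27872\right) = \left(\left(-200\right) 23 - 32168\right) \left(3816 + 27872\right) = \left(-4600 - 32168\right) 31688 = \left(-36768\right) 31688 = -1165104384$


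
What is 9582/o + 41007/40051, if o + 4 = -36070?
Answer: 547758918/722399887 ≈ 0.75825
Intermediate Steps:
o = -36074 (o = -4 - 36070 = -36074)
9582/o + 41007/40051 = 9582/(-36074) + 41007/40051 = 9582*(-1/36074) + 41007*(1/40051) = -4791/18037 + 41007/40051 = 547758918/722399887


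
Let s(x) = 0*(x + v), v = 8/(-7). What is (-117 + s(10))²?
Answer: 13689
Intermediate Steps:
v = -8/7 (v = 8*(-⅐) = -8/7 ≈ -1.1429)
s(x) = 0 (s(x) = 0*(x - 8/7) = 0*(-8/7 + x) = 0)
(-117 + s(10))² = (-117 + 0)² = (-117)² = 13689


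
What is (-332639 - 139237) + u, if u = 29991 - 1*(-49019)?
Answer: -392866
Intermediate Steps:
u = 79010 (u = 29991 + 49019 = 79010)
(-332639 - 139237) + u = (-332639 - 139237) + 79010 = -471876 + 79010 = -392866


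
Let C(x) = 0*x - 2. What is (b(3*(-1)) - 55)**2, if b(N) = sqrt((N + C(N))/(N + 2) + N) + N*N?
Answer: (46 - sqrt(2))**2 ≈ 1987.9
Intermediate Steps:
C(x) = -2 (C(x) = 0 - 2 = -2)
b(N) = N**2 + sqrt(N + (-2 + N)/(2 + N)) (b(N) = sqrt((N - 2)/(N + 2) + N) + N*N = sqrt((-2 + N)/(2 + N) + N) + N**2 = sqrt(N + (-2 + N)/(2 + N)) + N**2 = N**2 + sqrt(N + (-2 + N)/(2 + N)))
(b(3*(-1)) - 55)**2 = (((3*(-1))**2 + sqrt((-2 + 3*(-1) + (3*(-1))*(2 + 3*(-1)))/(2 + 3*(-1)))) - 55)**2 = (((-3)**2 + sqrt((-2 - 3 - 3*(2 - 3))/(2 - 3))) - 55)**2 = ((9 + sqrt((-2 - 3 - 3*(-1))/(-1))) - 55)**2 = ((9 + sqrt(-(-2 - 3 + 3))) - 55)**2 = ((9 + sqrt(-1*(-2))) - 55)**2 = ((9 + sqrt(2)) - 55)**2 = (-46 + sqrt(2))**2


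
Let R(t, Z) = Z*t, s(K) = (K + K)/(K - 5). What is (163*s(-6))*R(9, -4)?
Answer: -70416/11 ≈ -6401.5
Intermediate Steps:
s(K) = 2*K/(-5 + K) (s(K) = (2*K)/(-5 + K) = 2*K/(-5 + K))
(163*s(-6))*R(9, -4) = (163*(2*(-6)/(-5 - 6)))*(-4*9) = (163*(2*(-6)/(-11)))*(-36) = (163*(2*(-6)*(-1/11)))*(-36) = (163*(12/11))*(-36) = (1956/11)*(-36) = -70416/11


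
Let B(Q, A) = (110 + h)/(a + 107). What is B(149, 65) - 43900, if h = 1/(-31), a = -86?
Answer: -4082213/93 ≈ -43895.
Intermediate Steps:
h = -1/31 ≈ -0.032258
B(Q, A) = 487/93 (B(Q, A) = (110 - 1/31)/(-86 + 107) = (3409/31)/21 = (3409/31)*(1/21) = 487/93)
B(149, 65) - 43900 = 487/93 - 43900 = -4082213/93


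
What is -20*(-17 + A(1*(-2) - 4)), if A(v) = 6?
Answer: 220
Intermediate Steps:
-20*(-17 + A(1*(-2) - 4)) = -20*(-17 + 6) = -20*(-11) = 220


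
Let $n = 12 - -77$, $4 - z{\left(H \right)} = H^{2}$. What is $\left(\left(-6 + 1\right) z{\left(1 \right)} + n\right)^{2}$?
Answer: $5476$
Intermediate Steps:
$z{\left(H \right)} = 4 - H^{2}$
$n = 89$ ($n = 12 + 77 = 89$)
$\left(\left(-6 + 1\right) z{\left(1 \right)} + n\right)^{2} = \left(\left(-6 + 1\right) \left(4 - 1^{2}\right) + 89\right)^{2} = \left(- 5 \left(4 - 1\right) + 89\right)^{2} = \left(\left(-5\right) 3 + 89\right)^{2} = \left(-15 + 89\right)^{2} = 74^{2} = 5476$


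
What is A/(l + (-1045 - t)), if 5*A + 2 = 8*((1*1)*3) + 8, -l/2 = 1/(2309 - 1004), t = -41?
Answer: -3915/655111 ≈ -0.0059761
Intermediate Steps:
l = -2/1305 (l = -2/(2309 - 1004) = -2/1305 ≈ -0.0015326)
A = 6 (A = -2/5 + (8*((1*1)*3) + 8)/5 = -2/5 + (8*(1*3) + 8)/5 = -2/5 + (8*3 + 8)/5 = -2/5 + (24 + 8)/5 = -2/5 + (1/5)*32 = -2/5 + 32/5 = 6)
A/(l + (-1045 - t)) = 6/(-2/1305 + (-1045 - 1*(-41))) = 6/(-2/1305 + (-1045 + 41)) = 6/(-2/1305 - 1004) = 6/(-1310222/1305) = -1305/1310222*6 = -3915/655111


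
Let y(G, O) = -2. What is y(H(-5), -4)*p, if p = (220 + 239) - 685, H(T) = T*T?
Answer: 452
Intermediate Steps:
H(T) = T**2
p = -226 (p = 459 - 685 = -226)
y(H(-5), -4)*p = -2*(-226) = 452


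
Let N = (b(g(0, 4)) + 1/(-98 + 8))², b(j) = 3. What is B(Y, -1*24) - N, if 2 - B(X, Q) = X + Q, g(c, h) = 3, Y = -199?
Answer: 1750139/8100 ≈ 216.07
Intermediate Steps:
N = 72361/8100 (N = (3 + 1/(-98 + 8))² = (3 + 1/(-90))² = (3 - 1/90)² = (269/90)² = 72361/8100 ≈ 8.9335)
B(X, Q) = 2 - Q - X (B(X, Q) = 2 - (X + Q) = 2 - (Q + X) = 2 + (-Q - X) = 2 - Q - X)
B(Y, -1*24) - N = (2 - (-1)*24 - 1*(-199)) - 1*72361/8100 = (2 - 1*(-24) + 199) - 72361/8100 = (2 + 24 + 199) - 72361/8100 = 225 - 72361/8100 = 1750139/8100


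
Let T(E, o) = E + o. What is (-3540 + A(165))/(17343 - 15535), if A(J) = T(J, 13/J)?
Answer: -278431/149160 ≈ -1.8667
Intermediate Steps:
A(J) = J + 13/J
(-3540 + A(165))/(17343 - 15535) = (-3540 + (165 + 13/165))/(17343 - 15535) = (-3540 + (165 + 13*(1/165)))/1808 = (-3540 + (165 + 13/165))*(1/1808) = (-3540 + 27238/165)*(1/1808) = -556862/165*1/1808 = -278431/149160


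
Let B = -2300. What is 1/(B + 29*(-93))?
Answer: -1/4997 ≈ -0.00020012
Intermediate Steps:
1/(B + 29*(-93)) = 1/(-2300 + 29*(-93)) = 1/(-2300 - 2697) = 1/(-4997) = -1/4997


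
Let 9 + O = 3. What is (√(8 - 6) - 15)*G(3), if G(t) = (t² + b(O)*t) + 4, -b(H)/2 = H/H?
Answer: -105 + 7*√2 ≈ -95.100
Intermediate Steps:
O = -6 (O = -9 + 3 = -6)
b(H) = -2 (b(H) = -2*H/H = -2*1 = -2)
G(t) = 4 + t² - 2*t (G(t) = (t² - 2*t) + 4 = 4 + t² - 2*t)
(√(8 - 6) - 15)*G(3) = (√(8 - 6) - 15)*(4 + 3² - 2*3) = (√2 - 15)*(4 + 9 - 6) = (-15 + √2)*7 = -105 + 7*√2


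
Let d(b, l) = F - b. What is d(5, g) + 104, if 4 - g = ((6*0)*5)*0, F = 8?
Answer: 107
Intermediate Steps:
g = 4 (g = 4 - (6*0)*5*0 = 4 - 0*5*0 = 4 - 0*0 = 4 - 1*0 = 4 + 0 = 4)
d(b, l) = 8 - b
d(5, g) + 104 = (8 - 1*5) + 104 = (8 - 5) + 104 = 3 + 104 = 107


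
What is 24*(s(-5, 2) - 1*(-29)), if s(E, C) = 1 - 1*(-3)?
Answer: 792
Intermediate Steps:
s(E, C) = 4 (s(E, C) = 1 + 3 = 4)
24*(s(-5, 2) - 1*(-29)) = 24*(4 - 1*(-29)) = 24*(4 + 29) = 24*33 = 792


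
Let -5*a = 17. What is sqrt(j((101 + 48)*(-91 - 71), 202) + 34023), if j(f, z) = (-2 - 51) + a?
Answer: sqrt(849165)/5 ≈ 184.30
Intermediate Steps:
a = -17/5 (a = -1/5*17 = -17/5 ≈ -3.4000)
j(f, z) = -282/5 (j(f, z) = (-2 - 51) - 17/5 = -53 - 17/5 = -282/5)
sqrt(j((101 + 48)*(-91 - 71), 202) + 34023) = sqrt(-282/5 + 34023) = sqrt(169833/5) = sqrt(849165)/5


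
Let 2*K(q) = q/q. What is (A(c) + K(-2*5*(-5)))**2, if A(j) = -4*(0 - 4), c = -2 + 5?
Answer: 1089/4 ≈ 272.25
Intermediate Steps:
K(q) = 1/2 (K(q) = (q/q)/2 = (1/2)*1 = 1/2)
c = 3
A(j) = 16 (A(j) = -4*(-4) = 16)
(A(c) + K(-2*5*(-5)))**2 = (16 + 1/2)**2 = (33/2)**2 = 1089/4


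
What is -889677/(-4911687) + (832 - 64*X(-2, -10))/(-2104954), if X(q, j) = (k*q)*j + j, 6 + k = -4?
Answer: 100146086833/574381955411 ≈ 0.17435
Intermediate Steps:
k = -10 (k = -6 - 4 = -10)
X(q, j) = j - 10*j*q (X(q, j) = (-10*q)*j + j = -10*j*q + j = j - 10*j*q)
-889677/(-4911687) + (832 - 64*X(-2, -10))/(-2104954) = -889677/(-4911687) + (832 - (-640)*(1 - 10*(-2)))/(-2104954) = -889677*(-1/4911687) + (832 - (-640)*(1 + 20))*(-1/2104954) = 98853/545743 + (832 - (-640)*21)*(-1/2104954) = 98853/545743 + (832 - 64*(-210))*(-1/2104954) = 98853/545743 + (832 + 13440)*(-1/2104954) = 98853/545743 + 14272*(-1/2104954) = 98853/545743 - 7136/1052477 = 100146086833/574381955411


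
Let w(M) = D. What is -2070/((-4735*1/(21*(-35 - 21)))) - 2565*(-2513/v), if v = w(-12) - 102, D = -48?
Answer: -411816321/9470 ≈ -43486.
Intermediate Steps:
w(M) = -48
v = -150 (v = -48 - 102 = -150)
-2070/((-4735*1/(21*(-35 - 21)))) - 2565*(-2513/v) = -2070/((-4735*1/(21*(-35 - 21)))) - 2565/((-150/(-2513))) = -2070/((-4735/(21*(-56)))) - 2565/((-150*(-1/2513))) = -2070/((-4735/(-1176))) - 2565/150/2513 = -2070/((-4735*(-1/1176))) - 2565*2513/150 = -2070/4735/1176 - 429723/10 = -2070*1176/4735 - 429723/10 = -486864/947 - 429723/10 = -411816321/9470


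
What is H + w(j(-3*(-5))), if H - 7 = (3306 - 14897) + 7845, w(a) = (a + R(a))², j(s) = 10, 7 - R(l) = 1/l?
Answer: -345339/100 ≈ -3453.4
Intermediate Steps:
R(l) = 7 - 1/l
w(a) = (7 + a - 1/a)² (w(a) = (a + (7 - 1/a))² = (7 + a - 1/a)²)
H = -3739 (H = 7 + ((3306 - 14897) + 7845) = 7 + (-11591 + 7845) = 7 - 3746 = -3739)
H + w(j(-3*(-5))) = -3739 + (7 + 10 - 1/10)² = -3739 + (7 + 10 - 1*⅒)² = -3739 + (7 + 10 - ⅒)² = -3739 + (169/10)² = -3739 + 28561/100 = -345339/100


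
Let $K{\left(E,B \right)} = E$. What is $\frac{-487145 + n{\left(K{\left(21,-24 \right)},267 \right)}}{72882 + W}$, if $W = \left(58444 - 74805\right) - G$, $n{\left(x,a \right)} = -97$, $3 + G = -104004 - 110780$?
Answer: $- \frac{81207}{45218} \approx -1.7959$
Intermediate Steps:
$G = -214787$ ($G = -3 - 214784 = -214787$)
$W = 198426$ ($W = \left(58444 - 74805\right) - -214787 = -16361 + 214787 = 198426$)
$\frac{-487145 + n{\left(K{\left(21,-24 \right)},267 \right)}}{72882 + W} = \frac{-487145 - 97}{72882 + 198426} = - \frac{487242}{271308} = \left(-487242\right) \frac{1}{271308} = - \frac{81207}{45218}$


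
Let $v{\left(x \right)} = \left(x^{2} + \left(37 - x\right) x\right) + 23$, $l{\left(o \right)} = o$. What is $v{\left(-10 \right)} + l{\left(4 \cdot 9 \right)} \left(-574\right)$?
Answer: $-21011$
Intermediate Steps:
$v{\left(x \right)} = 23 + x^{2} + x \left(37 - x\right)$ ($v{\left(x \right)} = \left(x^{2} + x \left(37 - x\right)\right) + 23 = 23 + x^{2} + x \left(37 - x\right)$)
$v{\left(-10 \right)} + l{\left(4 \cdot 9 \right)} \left(-574\right) = \left(23 + 37 \left(-10\right)\right) + 4 \cdot 9 \left(-574\right) = \left(23 - 370\right) + 36 \left(-574\right) = -347 - 20664 = -21011$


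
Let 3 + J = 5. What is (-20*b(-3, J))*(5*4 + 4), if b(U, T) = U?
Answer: 1440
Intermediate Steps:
J = 2 (J = -3 + 5 = 2)
(-20*b(-3, J))*(5*4 + 4) = (-20*(-3))*(5*4 + 4) = 60*(20 + 4) = 60*24 = 1440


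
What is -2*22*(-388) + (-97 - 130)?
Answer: 16845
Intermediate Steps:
-2*22*(-388) + (-97 - 130) = -44*(-388) - 227 = 17072 - 227 = 16845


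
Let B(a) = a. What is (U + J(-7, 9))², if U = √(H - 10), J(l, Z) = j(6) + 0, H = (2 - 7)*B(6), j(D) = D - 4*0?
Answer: -4 + 24*I*√10 ≈ -4.0 + 75.895*I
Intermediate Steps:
j(D) = D (j(D) = D + 0 = D)
H = -30 (H = (2 - 7)*6 = -5*6 = -30)
J(l, Z) = 6 (J(l, Z) = 6 + 0 = 6)
U = 2*I*√10 (U = √(-30 - 10) = √(-40) = 2*I*√10 ≈ 6.3246*I)
(U + J(-7, 9))² = (2*I*√10 + 6)² = (6 + 2*I*√10)²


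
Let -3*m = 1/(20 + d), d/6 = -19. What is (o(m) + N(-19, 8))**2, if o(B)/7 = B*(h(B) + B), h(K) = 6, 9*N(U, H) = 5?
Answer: 348830329/702674064 ≈ 0.49643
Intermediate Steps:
d = -114 (d = 6*(-19) = -114)
N(U, H) = 5/9 (N(U, H) = (1/9)*5 = 5/9)
m = 1/282 (m = -1/(3*(20 - 114)) = -1/3/(-94) = -1/3*(-1/94) = 1/282 ≈ 0.0035461)
o(B) = 7*B*(6 + B) (o(B) = 7*(B*(6 + B)) = 7*B*(6 + B))
(o(m) + N(-19, 8))**2 = (7*(1/282)*(6 + 1/282) + 5/9)**2 = (7*(1/282)*(1693/282) + 5/9)**2 = (11851/79524 + 5/9)**2 = (18677/26508)**2 = 348830329/702674064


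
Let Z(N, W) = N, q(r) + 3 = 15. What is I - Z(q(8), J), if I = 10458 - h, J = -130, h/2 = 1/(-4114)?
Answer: 21487423/2057 ≈ 10446.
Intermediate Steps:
q(r) = 12 (q(r) = -3 + 15 = 12)
h = -1/2057 (h = 2/(-4114) = 2*(-1/4114) = -1/2057 ≈ -0.00048614)
I = 21512107/2057 (I = 10458 - 1*(-1/2057) = 10458 + 1/2057 = 21512107/2057 ≈ 10458.)
I - Z(q(8), J) = 21512107/2057 - 1*12 = 21512107/2057 - 12 = 21487423/2057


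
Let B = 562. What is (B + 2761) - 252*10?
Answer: 803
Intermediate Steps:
(B + 2761) - 252*10 = (562 + 2761) - 252*10 = 3323 - 2520 = 803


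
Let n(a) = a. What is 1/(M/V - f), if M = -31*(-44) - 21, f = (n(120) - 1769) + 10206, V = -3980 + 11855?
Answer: -7875/67385032 ≈ -0.00011687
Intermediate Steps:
V = 7875
f = 8557 (f = (120 - 1769) + 10206 = -1649 + 10206 = 8557)
M = 1343 (M = 1364 - 21 = 1343)
1/(M/V - f) = 1/(1343/7875 - 1*8557) = 1/(1343*(1/7875) - 8557) = 1/(1343/7875 - 8557) = 1/(-67385032/7875) = -7875/67385032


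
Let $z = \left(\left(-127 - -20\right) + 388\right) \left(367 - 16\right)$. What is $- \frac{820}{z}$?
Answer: $- \frac{820}{98631} \approx -0.0083138$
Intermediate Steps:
$z = 98631$ ($z = \left(\left(-127 + 20\right) + 388\right) 351 = \left(-107 + 388\right) 351 = 281 \cdot 351 = 98631$)
$- \frac{820}{z} = - \frac{820}{98631}$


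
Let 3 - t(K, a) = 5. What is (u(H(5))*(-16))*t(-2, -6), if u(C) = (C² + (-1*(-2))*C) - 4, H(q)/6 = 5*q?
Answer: 729472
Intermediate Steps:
t(K, a) = -2 (t(K, a) = 3 - 1*5 = 3 - 5 = -2)
H(q) = 30*q (H(q) = 6*(5*q) = 30*q)
u(C) = -4 + C² + 2*C (u(C) = (C² + 2*C) - 4 = -4 + C² + 2*C)
(u(H(5))*(-16))*t(-2, -6) = ((-4 + (30*5)² + 2*(30*5))*(-16))*(-2) = ((-4 + 150² + 2*150)*(-16))*(-2) = ((-4 + 22500 + 300)*(-16))*(-2) = (22796*(-16))*(-2) = -364736*(-2) = 729472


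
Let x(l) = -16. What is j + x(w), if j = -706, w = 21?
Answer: -722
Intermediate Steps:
j + x(w) = -706 - 16 = -722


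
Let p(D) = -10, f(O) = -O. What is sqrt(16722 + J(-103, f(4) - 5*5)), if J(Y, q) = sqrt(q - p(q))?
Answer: sqrt(16722 + I*sqrt(19)) ≈ 129.31 + 0.017*I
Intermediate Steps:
J(Y, q) = sqrt(10 + q) (J(Y, q) = sqrt(q - 1*(-10)) = sqrt(q + 10) = sqrt(10 + q))
sqrt(16722 + J(-103, f(4) - 5*5)) = sqrt(16722 + sqrt(10 + (-1*4 - 5*5))) = sqrt(16722 + sqrt(10 + (-4 - 25))) = sqrt(16722 + sqrt(10 - 29)) = sqrt(16722 + sqrt(-19)) = sqrt(16722 + I*sqrt(19))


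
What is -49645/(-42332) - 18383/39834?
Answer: 599684887/843126444 ≈ 0.71126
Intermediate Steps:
-49645/(-42332) - 18383/39834 = -49645*(-1/42332) - 18383*1/39834 = 49645/42332 - 18383/39834 = 599684887/843126444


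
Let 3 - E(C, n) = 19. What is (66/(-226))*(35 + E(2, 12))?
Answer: -627/113 ≈ -5.5487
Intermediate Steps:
E(C, n) = -16 (E(C, n) = 3 - 1*19 = 3 - 19 = -16)
(66/(-226))*(35 + E(2, 12)) = (66/(-226))*(35 - 16) = (66*(-1/226))*19 = -33/113*19 = -627/113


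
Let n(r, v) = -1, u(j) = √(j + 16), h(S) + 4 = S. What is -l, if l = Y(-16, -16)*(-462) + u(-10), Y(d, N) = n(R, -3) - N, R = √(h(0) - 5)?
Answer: 6930 - √6 ≈ 6927.5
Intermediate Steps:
h(S) = -4 + S
u(j) = √(16 + j)
R = 3*I (R = √((-4 + 0) - 5) = √(-4 - 5) = √(-9) = 3*I ≈ 3.0*I)
Y(d, N) = -1 - N
l = -6930 + √6 (l = (-1 - 1*(-16))*(-462) + √(16 - 10) = (-1 + 16)*(-462) + √6 = 15*(-462) + √6 = -6930 + √6 ≈ -6927.5)
-l = -(-6930 + √6) = 6930 - √6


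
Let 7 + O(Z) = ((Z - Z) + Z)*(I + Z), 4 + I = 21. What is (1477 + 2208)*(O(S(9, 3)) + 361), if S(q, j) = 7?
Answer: 1923570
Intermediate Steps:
I = 17 (I = -4 + 21 = 17)
O(Z) = -7 + Z*(17 + Z) (O(Z) = -7 + ((Z - Z) + Z)*(17 + Z) = -7 + (0 + Z)*(17 + Z) = -7 + Z*(17 + Z))
(1477 + 2208)*(O(S(9, 3)) + 361) = (1477 + 2208)*((-7 + 7² + 17*7) + 361) = 3685*((-7 + 49 + 119) + 361) = 3685*(161 + 361) = 3685*522 = 1923570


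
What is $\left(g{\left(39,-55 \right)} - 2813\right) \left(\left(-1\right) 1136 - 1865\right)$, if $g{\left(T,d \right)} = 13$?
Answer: $8402800$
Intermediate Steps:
$\left(g{\left(39,-55 \right)} - 2813\right) \left(\left(-1\right) 1136 - 1865\right) = \left(13 - 2813\right) \left(\left(-1\right) 1136 - 1865\right) = - 2800 \left(-1136 - 1865\right) = \left(-2800\right) \left(-3001\right) = 8402800$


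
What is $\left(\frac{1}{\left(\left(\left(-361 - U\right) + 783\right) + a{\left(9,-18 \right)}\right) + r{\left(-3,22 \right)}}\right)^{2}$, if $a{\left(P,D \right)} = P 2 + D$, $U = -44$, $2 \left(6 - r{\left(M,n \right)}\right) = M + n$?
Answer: $\frac{4}{855625} \approx 4.6749 \cdot 10^{-6}$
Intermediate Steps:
$r{\left(M,n \right)} = 6 - \frac{M}{2} - \frac{n}{2}$ ($r{\left(M,n \right)} = 6 - \frac{M + n}{2} = 6 - \left(\frac{M}{2} + \frac{n}{2}\right) = 6 - \frac{M}{2} - \frac{n}{2}$)
$a{\left(P,D \right)} = D + 2 P$ ($a{\left(P,D \right)} = 2 P + D = D + 2 P$)
$\left(\frac{1}{\left(\left(\left(-361 - U\right) + 783\right) + a{\left(9,-18 \right)}\right) + r{\left(-3,22 \right)}}\right)^{2} = \left(\frac{1}{\left(\left(\left(-361 - -44\right) + 783\right) + \left(-18 + 2 \cdot 9\right)\right) - \frac{7}{2}}\right)^{2} = \left(\frac{1}{\left(\left(\left(-361 + 44\right) + 783\right) + \left(-18 + 18\right)\right) + \left(6 + \frac{3}{2} - 11\right)}\right)^{2} = \left(\frac{1}{\left(\left(-317 + 783\right) + 0\right) - \frac{7}{2}}\right)^{2} = \left(\frac{1}{\left(466 + 0\right) - \frac{7}{2}}\right)^{2} = \left(\frac{1}{466 - \frac{7}{2}}\right)^{2} = \left(\frac{1}{\frac{925}{2}}\right)^{2} = \left(\frac{2}{925}\right)^{2} = \frac{4}{855625}$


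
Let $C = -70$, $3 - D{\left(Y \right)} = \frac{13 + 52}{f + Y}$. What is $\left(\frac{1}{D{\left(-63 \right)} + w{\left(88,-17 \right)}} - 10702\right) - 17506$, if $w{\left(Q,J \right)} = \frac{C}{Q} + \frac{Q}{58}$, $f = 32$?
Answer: $- \frac{6492285516}{230159} \approx -28208.0$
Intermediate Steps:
$D{\left(Y \right)} = 3 - \frac{65}{32 + Y}$ ($D{\left(Y \right)} = 3 - \frac{13 + 52}{32 + Y} = 3 - \frac{65}{32 + Y}$)
$w{\left(Q,J \right)} = - \frac{70}{Q} + \frac{Q}{58}$
$\left(\frac{1}{D{\left(-63 \right)} + w{\left(88,-17 \right)}} - 10702\right) - 17506 = \left(\frac{1}{\frac{31 + 3 \left(-63\right)}{32 - 63} + \left(- \frac{70}{88} + \frac{1}{58} \cdot 88\right)} - 10702\right) - 17506 = \left(\frac{1}{\frac{31 - 189}{-31} + \left(\left(-70\right) \frac{1}{88} + \frac{44}{29}\right)} - 10702\right) - 17506 = \left(\frac{1}{\left(- \frac{1}{31}\right) \left(-158\right) + \left(- \frac{35}{44} + \frac{44}{29}\right)} - 10702\right) - 17506 = \left(\frac{1}{\frac{158}{31} + \frac{921}{1276}} - 10702\right) - 17506 = \left(\frac{1}{\frac{230159}{39556}} - 10702\right) - 17506 = \left(\frac{39556}{230159} - 10702\right) - 17506 = - \frac{2463122062}{230159} - 17506 = - \frac{6492285516}{230159}$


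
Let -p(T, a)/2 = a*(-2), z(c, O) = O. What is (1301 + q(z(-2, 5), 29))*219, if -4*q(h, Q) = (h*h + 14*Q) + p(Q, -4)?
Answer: 1048791/4 ≈ 2.6220e+5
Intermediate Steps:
p(T, a) = 4*a (p(T, a) = -2*a*(-2) = -(-4)*a = 4*a)
q(h, Q) = 4 - 7*Q/2 - h²/4 (q(h, Q) = -((h*h + 14*Q) + 4*(-4))/4 = -((h² + 14*Q) - 16)/4 = -(-16 + h² + 14*Q)/4 = 4 - 7*Q/2 - h²/4)
(1301 + q(z(-2, 5), 29))*219 = (1301 + (4 - 7/2*29 - ¼*5²))*219 = (1301 + (4 - 203/2 - ¼*25))*219 = (1301 + (4 - 203/2 - 25/4))*219 = (1301 - 415/4)*219 = (4789/4)*219 = 1048791/4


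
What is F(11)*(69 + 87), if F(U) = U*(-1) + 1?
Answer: -1560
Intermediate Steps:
F(U) = 1 - U (F(U) = -U + 1 = 1 - U)
F(11)*(69 + 87) = (1 - 1*11)*(69 + 87) = (1 - 11)*156 = -10*156 = -1560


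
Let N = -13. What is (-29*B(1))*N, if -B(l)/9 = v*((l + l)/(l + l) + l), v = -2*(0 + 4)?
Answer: 54288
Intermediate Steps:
v = -8 (v = -2*4 = -8)
B(l) = 72 + 72*l (B(l) = -(-72)*((l + l)/(l + l) + l) = -(-72)*((2*l)/((2*l)) + l) = -(-72)*((2*l)*(1/(2*l)) + l) = -(-72)*(1 + l) = -9*(-8 - 8*l) = 72 + 72*l)
(-29*B(1))*N = -29*(72 + 72*1)*(-13) = -29*(72 + 72)*(-13) = -29*144*(-13) = -4176*(-13) = 54288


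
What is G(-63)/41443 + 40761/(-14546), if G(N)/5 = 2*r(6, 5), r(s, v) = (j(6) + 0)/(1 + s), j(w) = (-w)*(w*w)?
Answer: -1693746603/602829878 ≈ -2.8097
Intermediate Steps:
j(w) = -w³ (j(w) = (-w)*w² = -w³)
r(s, v) = -216/(1 + s) (r(s, v) = (-1*6³ + 0)/(1 + s) = (-1*216 + 0)/(1 + s) = (-216 + 0)/(1 + s) = -216/(1 + s))
G(N) = -2160/7 (G(N) = 5*(2*(-216/(1 + 6))) = 5*(2*(-216/7)) = 5*(-432/7) = -2160/7)
G(-63)/41443 + 40761/(-14546) = -2160/7/41443 + 40761/(-14546) = -2160/7*1/41443 + 40761*(-1/14546) = -2160/290101 - 5823/2078 = -1693746603/602829878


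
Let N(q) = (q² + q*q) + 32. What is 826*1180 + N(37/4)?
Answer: 7799065/8 ≈ 9.7488e+5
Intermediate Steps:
N(q) = 32 + 2*q² (N(q) = (q² + q²) + 32 = 2*q² + 32 = 32 + 2*q²)
826*1180 + N(37/4) = 826*1180 + (32 + 2*(37/4)²) = 974680 + (32 + 2*(37*(¼))²) = 974680 + (32 + 2*(37/4)²) = 974680 + (32 + 2*(1369/16)) = 974680 + (32 + 1369/8) = 974680 + 1625/8 = 7799065/8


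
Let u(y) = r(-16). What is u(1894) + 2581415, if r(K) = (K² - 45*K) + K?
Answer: 2582375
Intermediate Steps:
r(K) = K² - 44*K
u(y) = 960 (u(y) = -16*(-44 - 16) = -16*(-60) = 960)
u(1894) + 2581415 = 960 + 2581415 = 2582375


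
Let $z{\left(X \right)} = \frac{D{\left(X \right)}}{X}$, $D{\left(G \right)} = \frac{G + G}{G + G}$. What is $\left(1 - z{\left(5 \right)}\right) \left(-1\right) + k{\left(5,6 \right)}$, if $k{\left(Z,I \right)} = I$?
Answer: $\frac{26}{5} \approx 5.2$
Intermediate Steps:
$D{\left(G \right)} = 1$ ($D{\left(G \right)} = \frac{2 G}{2 G} = 2 G \frac{1}{2 G} = 1$)
$z{\left(X \right)} = \frac{1}{X}$ ($z{\left(X \right)} = 1 \frac{1}{X} = \frac{1}{X}$)
$\left(1 - z{\left(5 \right)}\right) \left(-1\right) + k{\left(5,6 \right)} = \left(1 - \frac{1}{5}\right) \left(-1\right) + 6 = \frac{4}{5} \left(-1\right) + 6 = - \frac{4}{5} + 6 = \frac{26}{5}$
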